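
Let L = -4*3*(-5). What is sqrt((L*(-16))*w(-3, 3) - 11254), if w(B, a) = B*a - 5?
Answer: sqrt(2186) ≈ 46.755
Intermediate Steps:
L = 60 (L = -12*(-5) = 60)
w(B, a) = -5 + B*a
sqrt((L*(-16))*w(-3, 3) - 11254) = sqrt((60*(-16))*(-5 - 3*3) - 11254) = sqrt(-960*(-5 - 9) - 11254) = sqrt(-960*(-14) - 11254) = sqrt(13440 - 11254) = sqrt(2186)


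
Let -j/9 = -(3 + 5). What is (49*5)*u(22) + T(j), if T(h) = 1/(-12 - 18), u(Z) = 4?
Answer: 29399/30 ≈ 979.97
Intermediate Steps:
j = 72 (j = -(-9)*(3 + 5) = -(-9)*8 = -9*(-8) = 72)
T(h) = -1/30 (T(h) = 1/(-30) = -1/30)
(49*5)*u(22) + T(j) = (49*5)*4 - 1/30 = 245*4 - 1/30 = 980 - 1/30 = 29399/30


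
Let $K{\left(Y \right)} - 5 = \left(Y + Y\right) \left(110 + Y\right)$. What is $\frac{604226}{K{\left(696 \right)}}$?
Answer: $\frac{604226}{1121957} \approx 0.53855$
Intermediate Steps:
$K{\left(Y \right)} = 5 + 2 Y \left(110 + Y\right)$ ($K{\left(Y \right)} = 5 + \left(Y + Y\right) \left(110 + Y\right) = 5 + 2 Y \left(110 + Y\right)$)
$\frac{604226}{K{\left(696 \right)}} = \frac{604226}{5 + 2 \cdot 696^{2} + 220 \cdot 696} = \frac{604226}{5 + 2 \cdot 484416 + 153120} = \frac{604226}{5 + 968832 + 153120} = \frac{604226}{1121957}$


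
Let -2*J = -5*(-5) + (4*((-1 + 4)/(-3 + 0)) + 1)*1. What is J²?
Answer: 121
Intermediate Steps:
J = -11 (J = -(-5*(-5) + (4*((-1 + 4)/(-3 + 0)) + 1)*1)/2 = -(25 + (4*(3/(-3)) + 1)*1)/2 = -(25 + (4*(3*(-⅓)) + 1)*1)/2 = -(25 + (4*(-1) + 1)*1)/2 = -(25 + (-4 + 1)*1)/2 = -(25 - 3*1)/2 = -(25 - 3)/2 = -½*22 = -11)
J² = (-11)² = 121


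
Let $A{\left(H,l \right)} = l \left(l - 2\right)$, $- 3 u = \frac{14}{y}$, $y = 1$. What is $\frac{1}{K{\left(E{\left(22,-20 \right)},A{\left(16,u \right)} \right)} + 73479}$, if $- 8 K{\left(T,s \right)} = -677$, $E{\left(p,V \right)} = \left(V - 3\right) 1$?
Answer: $\frac{8}{588509} \approx 1.3594 \cdot 10^{-5}$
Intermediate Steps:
$E{\left(p,V \right)} = -3 + V$ ($E{\left(p,V \right)} = \left(-3 + V\right) 1 = -3 + V$)
$u = - \frac{14}{3}$ ($u = - \frac{14 \cdot 1^{-1}}{3} = - \frac{14 \cdot 1}{3} = \left(- \frac{1}{3}\right) 14 = - \frac{14}{3} \approx -4.6667$)
$A{\left(H,l \right)} = l \left(-2 + l\right)$
$K{\left(T,s \right)} = \frac{677}{8}$ ($K{\left(T,s \right)} = \left(- \frac{1}{8}\right) \left(-677\right) = \frac{677}{8}$)
$\frac{1}{K{\left(E{\left(22,-20 \right)},A{\left(16,u \right)} \right)} + 73479} = \frac{1}{\frac{677}{8} + 73479} = \frac{1}{\frac{588509}{8}} = \frac{8}{588509}$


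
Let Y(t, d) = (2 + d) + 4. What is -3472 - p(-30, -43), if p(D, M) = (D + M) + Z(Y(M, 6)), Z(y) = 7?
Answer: -3406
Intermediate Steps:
Y(t, d) = 6 + d
p(D, M) = 7 + D + M (p(D, M) = (D + M) + 7 = 7 + D + M)
-3472 - p(-30, -43) = -3472 - (7 - 30 - 43) = -3472 - 1*(-66) = -3472 + 66 = -3406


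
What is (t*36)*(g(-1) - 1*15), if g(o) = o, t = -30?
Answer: 17280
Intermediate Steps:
(t*36)*(g(-1) - 1*15) = (-30*36)*(-1 - 1*15) = -1080*(-1 - 15) = -1080*(-16) = 17280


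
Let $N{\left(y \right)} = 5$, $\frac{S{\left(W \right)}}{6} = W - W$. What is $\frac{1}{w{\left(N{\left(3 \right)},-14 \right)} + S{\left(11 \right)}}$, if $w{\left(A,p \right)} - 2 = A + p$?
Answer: $- \frac{1}{7} \approx -0.14286$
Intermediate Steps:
$S{\left(W \right)} = 0$ ($S{\left(W \right)} = 6 \left(W - W\right) = 6 \cdot 0 = 0$)
$w{\left(A,p \right)} = 2 + A + p$ ($w{\left(A,p \right)} = 2 + \left(A + p\right) = 2 + A + p$)
$\frac{1}{w{\left(N{\left(3 \right)},-14 \right)} + S{\left(11 \right)}} = \frac{1}{\left(2 + 5 - 14\right) + 0} = \frac{1}{-7 + 0} = \frac{1}{-7} = - \frac{1}{7}$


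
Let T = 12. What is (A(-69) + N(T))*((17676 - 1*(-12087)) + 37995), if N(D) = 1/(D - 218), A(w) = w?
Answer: -481589985/103 ≈ -4.6756e+6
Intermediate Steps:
N(D) = 1/(-218 + D)
(A(-69) + N(T))*((17676 - 1*(-12087)) + 37995) = (-69 + 1/(-218 + 12))*((17676 - 1*(-12087)) + 37995) = (-69 + 1/(-206))*((17676 + 12087) + 37995) = (-69 - 1/206)*(29763 + 37995) = -14215/206*67758 = -481589985/103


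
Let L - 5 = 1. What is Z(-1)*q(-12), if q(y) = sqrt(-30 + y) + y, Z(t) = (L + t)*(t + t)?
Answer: 120 - 10*I*sqrt(42) ≈ 120.0 - 64.807*I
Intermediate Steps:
L = 6 (L = 5 + 1 = 6)
Z(t) = 2*t*(6 + t) (Z(t) = (6 + t)*(t + t) = (6 + t)*(2*t) = 2*t*(6 + t))
q(y) = y + sqrt(-30 + y)
Z(-1)*q(-12) = (2*(-1)*(6 - 1))*(-12 + sqrt(-30 - 12)) = (2*(-1)*5)*(-12 + sqrt(-42)) = -10*(-12 + I*sqrt(42)) = 120 - 10*I*sqrt(42)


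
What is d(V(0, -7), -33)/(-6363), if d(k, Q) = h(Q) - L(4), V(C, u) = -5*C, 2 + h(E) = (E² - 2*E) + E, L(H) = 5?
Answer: -1115/6363 ≈ -0.17523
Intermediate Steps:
h(E) = -2 + E² - E (h(E) = -2 + ((E² - 2*E) + E) = -2 + (E² - E) = -2 + E² - E)
d(k, Q) = -7 + Q² - Q (d(k, Q) = (-2 + Q² - Q) - 1*5 = (-2 + Q² - Q) - 5 = -7 + Q² - Q)
d(V(0, -7), -33)/(-6363) = (-7 + (-33)² - 1*(-33))/(-6363) = (-7 + 1089 + 33)*(-1/6363) = 1115*(-1/6363) = -1115/6363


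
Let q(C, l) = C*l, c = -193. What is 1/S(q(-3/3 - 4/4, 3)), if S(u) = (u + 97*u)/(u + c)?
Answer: 199/588 ≈ 0.33844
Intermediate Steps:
S(u) = 98*u/(-193 + u) (S(u) = (u + 97*u)/(u - 193) = (98*u)/(-193 + u) = 98*u/(-193 + u))
1/S(q(-3/3 - 4/4, 3)) = 1/(98*((-3/3 - 4/4)*3)/(-193 + (-3/3 - 4/4)*3)) = 1/(98*((-3*⅓ - 4*¼)*3)/(-193 + (-3*⅓ - 4*¼)*3)) = 1/(98*((-1 - 1)*3)/(-193 + (-1 - 1)*3)) = 1/(98*(-2*3)/(-193 - 2*3)) = 1/(98*(-6)/(-193 - 6)) = 1/(98*(-6)/(-199)) = 1/(98*(-6)*(-1/199)) = 1/(588/199) = 199/588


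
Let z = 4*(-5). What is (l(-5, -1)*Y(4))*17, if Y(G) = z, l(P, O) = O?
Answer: 340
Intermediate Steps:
z = -20
Y(G) = -20
(l(-5, -1)*Y(4))*17 = -1*(-20)*17 = 20*17 = 340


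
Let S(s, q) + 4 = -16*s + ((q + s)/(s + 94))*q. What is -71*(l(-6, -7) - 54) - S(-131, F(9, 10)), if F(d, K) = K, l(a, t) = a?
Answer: 79006/37 ≈ 2135.3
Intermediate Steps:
S(s, q) = -4 - 16*s + q*(q + s)/(94 + s) (S(s, q) = -4 + (-16*s + ((q + s)/(s + 94))*q) = -4 + (-16*s + ((q + s)/(94 + s))*q) = -4 + (-16*s + q*(q + s)/(94 + s)) = -4 - 16*s + q*(q + s)/(94 + s))
-71*(l(-6, -7) - 54) - S(-131, F(9, 10)) = -71*(-6 - 54) - (-376 + 10² - 1508*(-131) - 16*(-131)² + 10*(-131))/(94 - 131) = -71*(-60) - (-376 + 100 + 197548 - 16*17161 - 1310)/(-37) = 4260 - (-1)*(-376 + 100 + 197548 - 274576 - 1310)/37 = 4260 - (-1)*(-78614)/37 = 4260 - 1*78614/37 = 4260 - 78614/37 = 79006/37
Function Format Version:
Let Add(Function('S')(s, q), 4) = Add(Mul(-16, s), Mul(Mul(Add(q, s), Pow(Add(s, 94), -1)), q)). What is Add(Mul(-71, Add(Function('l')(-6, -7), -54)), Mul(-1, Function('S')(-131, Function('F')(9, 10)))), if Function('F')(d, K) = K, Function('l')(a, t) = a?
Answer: Rational(79006, 37) ≈ 2135.3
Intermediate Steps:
Function('S')(s, q) = Add(-4, Mul(-16, s), Mul(q, Pow(Add(94, s), -1), Add(q, s))) (Function('S')(s, q) = Add(-4, Add(Mul(-16, s), Mul(Mul(Add(q, s), Pow(Add(s, 94), -1)), q))) = Add(-4, Add(Mul(-16, s), Mul(Mul(Add(q, s), Pow(Add(94, s), -1)), q))) = Add(-4, Add(Mul(-16, s), Mul(Mul(Pow(Add(94, s), -1), Add(q, s)), q))) = Add(-4, Add(Mul(-16, s), Mul(q, Pow(Add(94, s), -1), Add(q, s)))) = Add(-4, Mul(-16, s), Mul(q, Pow(Add(94, s), -1), Add(q, s))))
Add(Mul(-71, Add(Function('l')(-6, -7), -54)), Mul(-1, Function('S')(-131, Function('F')(9, 10)))) = Add(Mul(-71, Add(-6, -54)), Mul(-1, Mul(Pow(Add(94, -131), -1), Add(-376, Pow(10, 2), Mul(-1508, -131), Mul(-16, Pow(-131, 2)), Mul(10, -131))))) = Add(Mul(-71, -60), Mul(-1, Mul(Pow(-37, -1), Add(-376, 100, 197548, Mul(-16, 17161), -1310)))) = Add(4260, Mul(-1, Mul(Rational(-1, 37), Add(-376, 100, 197548, -274576, -1310)))) = Add(4260, Mul(-1, Mul(Rational(-1, 37), -78614))) = Add(4260, Mul(-1, Rational(78614, 37))) = Add(4260, Rational(-78614, 37)) = Rational(79006, 37)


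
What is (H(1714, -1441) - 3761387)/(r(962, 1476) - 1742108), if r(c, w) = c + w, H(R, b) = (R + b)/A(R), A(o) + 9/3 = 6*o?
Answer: 6445136579/2980924545 ≈ 2.1621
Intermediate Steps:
A(o) = -3 + 6*o
H(R, b) = (R + b)/(-3 + 6*R)
(H(1714, -1441) - 3761387)/(r(962, 1476) - 1742108) = ((1714 - 1441)/(3*(-1 + 2*1714)) - 3761387)/((962 + 1476) - 1742108) = ((⅓)*273/(-1 + 3428) - 3761387)/(2438 - 1742108) = ((⅓)*273/3427 - 3761387)/(-1739670) = ((⅓)*(1/3427)*273 - 3761387)*(-1/1739670) = (91/3427 - 3761387)*(-1/1739670) = -12890273158/3427*(-1/1739670) = 6445136579/2980924545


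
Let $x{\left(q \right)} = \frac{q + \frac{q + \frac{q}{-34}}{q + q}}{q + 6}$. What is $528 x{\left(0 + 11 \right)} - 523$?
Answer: $- \frac{48055}{289} \approx -166.28$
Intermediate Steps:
$x{\left(q \right)} = \frac{\frac{33}{68} + q}{6 + q}$ ($x{\left(q \right)} = \frac{q + \frac{q + q \left(- \frac{1}{34}\right)}{2 q}}{6 + q} = \frac{q + \left(q - \frac{q}{34}\right) \frac{1}{2 q}}{6 + q} = \frac{q + \frac{33 q}{34} \frac{1}{2 q}}{6 + q} = \frac{q + \frac{33}{68}}{6 + q} = \frac{\frac{33}{68} + q}{6 + q}$)
$528 x{\left(0 + 11 \right)} - 523 = 528 \frac{\frac{33}{68} + \left(0 + 11\right)}{6 + \left(0 + 11\right)} - 523 = 528 \frac{\frac{33}{68} + 11}{6 + 11} - 523 = 528 \cdot \frac{1}{17} \cdot \frac{781}{68} - 523 = 528 \cdot \frac{781}{1156} - 523 = \frac{103092}{289} - 523 = - \frac{48055}{289}$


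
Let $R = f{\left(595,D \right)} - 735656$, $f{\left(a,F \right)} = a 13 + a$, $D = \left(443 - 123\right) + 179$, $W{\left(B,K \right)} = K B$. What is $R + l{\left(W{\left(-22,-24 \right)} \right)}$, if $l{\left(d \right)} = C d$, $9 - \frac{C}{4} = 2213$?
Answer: $-5382174$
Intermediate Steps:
$C = -8816$ ($C = 36 - 8852 = -8816$)
$W{\left(B,K \right)} = B K$
$D = 499$ ($D = 320 + 179 = 499$)
$f{\left(a,F \right)} = 14 a$ ($f{\left(a,F \right)} = 13 a + a = 14 a$)
$R = -727326$ ($R = 14 \cdot 595 - 735656 = 8330 - 735656 = -727326$)
$l{\left(d \right)} = - 8816 d$
$R + l{\left(W{\left(-22,-24 \right)} \right)} = -727326 - 8816 \left(\left(-22\right) \left(-24\right)\right) = -727326 - 4654848 = -5382174$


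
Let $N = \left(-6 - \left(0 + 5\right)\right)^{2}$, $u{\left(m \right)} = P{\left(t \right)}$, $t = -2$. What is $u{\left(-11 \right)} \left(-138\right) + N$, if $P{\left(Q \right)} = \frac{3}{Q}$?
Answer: $328$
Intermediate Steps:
$u{\left(m \right)} = - \frac{3}{2}$ ($u{\left(m \right)} = \frac{3}{-2} = 3 \left(- \frac{1}{2}\right) = - \frac{3}{2}$)
$N = 121$ ($N = \left(-6 - 5\right)^{2} = \left(-11\right)^{2} = 121$)
$u{\left(-11 \right)} \left(-138\right) + N = \left(- \frac{3}{2}\right) \left(-138\right) + 121 = 207 + 121 = 328$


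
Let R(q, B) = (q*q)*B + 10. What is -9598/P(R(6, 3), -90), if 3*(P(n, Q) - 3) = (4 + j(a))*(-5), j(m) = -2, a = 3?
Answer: 28794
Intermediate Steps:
R(q, B) = 10 + B*q**2 (R(q, B) = q**2*B + 10 = B*q**2 + 10 = 10 + B*q**2)
P(n, Q) = -1/3 (P(n, Q) = 3 + ((4 - 2)*(-5))/3 = 3 + (2*(-5))/3 = 3 + (1/3)*(-10) = 3 - 10/3 = -1/3)
-9598/P(R(6, 3), -90) = -9598/(-1/3) = -9598*(-3) = 28794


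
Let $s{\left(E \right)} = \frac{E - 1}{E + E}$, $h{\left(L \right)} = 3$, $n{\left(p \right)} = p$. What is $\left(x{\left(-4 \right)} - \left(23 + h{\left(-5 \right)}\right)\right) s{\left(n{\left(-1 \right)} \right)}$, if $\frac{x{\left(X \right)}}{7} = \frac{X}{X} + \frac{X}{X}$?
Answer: $-12$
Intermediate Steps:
$x{\left(X \right)} = 14$ ($x{\left(X \right)} = 7 \left(\frac{X}{X} + \frac{X}{X}\right) = 7 \left(1 + 1\right) = 7 \cdot 2 = 14$)
$s{\left(E \right)} = \frac{-1 + E}{2 E}$
$\left(x{\left(-4 \right)} - \left(23 + h{\left(-5 \right)}\right)\right) s{\left(n{\left(-1 \right)} \right)} = \left(14 - 26\right) \frac{-1 - 1}{2 \left(-1\right)} = \left(14 - 26\right) \frac{1}{2} \left(-1\right) \left(-2\right) = \left(14 - 26\right) 1 = \left(-12\right) 1 = -12$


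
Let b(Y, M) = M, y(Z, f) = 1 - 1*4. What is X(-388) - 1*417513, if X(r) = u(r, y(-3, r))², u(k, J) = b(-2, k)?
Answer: -266969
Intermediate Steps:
y(Z, f) = -3 (y(Z, f) = 1 - 4 = -3)
u(k, J) = k
X(r) = r²
X(-388) - 1*417513 = (-388)² - 1*417513 = 150544 - 417513 = -266969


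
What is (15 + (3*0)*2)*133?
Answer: 1995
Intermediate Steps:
(15 + (3*0)*2)*133 = (15 + 0*2)*133 = (15 + 0)*133 = 15*133 = 1995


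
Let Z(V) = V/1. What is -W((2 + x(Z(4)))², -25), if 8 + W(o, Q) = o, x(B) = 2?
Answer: -8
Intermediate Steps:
Z(V) = V (Z(V) = V*1 = V)
W(o, Q) = -8 + o
-W((2 + x(Z(4)))², -25) = -(-8 + (2 + 2)²) = -(-8 + 4²) = -(-8 + 16) = -1*8 = -8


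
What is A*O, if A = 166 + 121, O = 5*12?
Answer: 17220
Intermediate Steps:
O = 60
A = 287
A*O = 287*60 = 17220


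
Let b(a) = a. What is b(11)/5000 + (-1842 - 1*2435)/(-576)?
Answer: 2673917/360000 ≈ 7.4275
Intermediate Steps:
b(11)/5000 + (-1842 - 1*2435)/(-576) = 11/5000 + (-1842 - 1*2435)/(-576) = 11*(1/5000) + (-1842 - 2435)*(-1/576) = 11/5000 - 4277*(-1/576) = 11/5000 + 4277/576 = 2673917/360000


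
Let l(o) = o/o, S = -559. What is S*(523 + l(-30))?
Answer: -292916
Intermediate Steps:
l(o) = 1
S*(523 + l(-30)) = -559*(523 + 1) = -559*524 = -292916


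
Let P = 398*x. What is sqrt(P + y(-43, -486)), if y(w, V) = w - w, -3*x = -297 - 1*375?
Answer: 8*sqrt(1393) ≈ 298.58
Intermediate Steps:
x = 224 (x = -(-297 - 1*375)/3 = -(-297 - 375)/3 = -1/3*(-672) = 224)
y(w, V) = 0
P = 89152 (P = 398*224 = 89152)
sqrt(P + y(-43, -486)) = sqrt(89152 + 0) = sqrt(89152) = 8*sqrt(1393)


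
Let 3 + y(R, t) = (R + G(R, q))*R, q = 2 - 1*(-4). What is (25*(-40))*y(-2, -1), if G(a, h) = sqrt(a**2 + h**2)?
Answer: -1000 + 4000*sqrt(10) ≈ 11649.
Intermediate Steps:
q = 6 (q = 2 + 4 = 6)
y(R, t) = -3 + R*(R + sqrt(36 + R**2)) (y(R, t) = -3 + (R + sqrt(R**2 + 6**2))*R = -3 + (R + sqrt(R**2 + 36))*R = -3 + (R + sqrt(36 + R**2))*R = -3 + R*(R + sqrt(36 + R**2)))
(25*(-40))*y(-2, -1) = (25*(-40))*(-3 + (-2)**2 - 2*sqrt(36 + (-2)**2)) = -1000*(-3 + 4 - 2*sqrt(36 + 4)) = -1000*(-3 + 4 - 4*sqrt(10)) = -1000*(1 - 4*sqrt(10)) = -1000 + 4000*sqrt(10)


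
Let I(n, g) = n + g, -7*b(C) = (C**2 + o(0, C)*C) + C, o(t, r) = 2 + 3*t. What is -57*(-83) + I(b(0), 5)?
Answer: 4736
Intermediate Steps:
b(C) = -3*C/7 - C**2/7 (b(C) = -((C**2 + (2 + 3*0)*C) + C)/7 = -((C**2 + (2 + 0)*C) + C)/7 = -((C**2 + 2*C) + C)/7 = -(C**2 + 3*C)/7 = -3*C/7 - C**2/7)
I(n, g) = g + n
-57*(-83) + I(b(0), 5) = -57*(-83) + (5 - 1/7*0*(3 + 0)) = 4731 + (5 - 1/7*0*3) = 4731 + (5 + 0) = 4731 + 5 = 4736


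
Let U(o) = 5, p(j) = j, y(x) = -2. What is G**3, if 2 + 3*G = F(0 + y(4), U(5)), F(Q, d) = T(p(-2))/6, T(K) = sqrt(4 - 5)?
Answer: -47/162 + 431*I/5832 ≈ -0.29012 + 0.073903*I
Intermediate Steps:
T(K) = I (T(K) = sqrt(-1) = I)
F(Q, d) = I/6
G = -2/3 + I/18 (G = -2/3 + (I/6)/3 = -2/3 + I/18 ≈ -0.66667 + 0.055556*I)
G**3 = (-2/3 + I/18)**3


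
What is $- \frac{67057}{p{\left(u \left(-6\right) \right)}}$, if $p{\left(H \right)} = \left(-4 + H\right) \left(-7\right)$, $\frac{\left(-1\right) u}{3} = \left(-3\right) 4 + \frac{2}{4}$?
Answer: $- \frac{67057}{1477} \approx -45.401$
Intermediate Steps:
$u = \frac{69}{2}$ ($u = - 3 \left(\left(-3\right) 4 + \frac{2}{4}\right) = - 3 \left(-12 + 2 \cdot \frac{1}{4}\right) = - 3 \left(-12 + \frac{1}{2}\right) = \left(-3\right) \left(- \frac{23}{2}\right) = \frac{69}{2} \approx 34.5$)
$p{\left(H \right)} = 28 - 7 H$
$- \frac{67057}{p{\left(u \left(-6\right) \right)}} = - \frac{67057}{28 - 7 \cdot \frac{69}{2} \left(-6\right)} = - \frac{67057}{28 - -1449} = - \frac{67057}{28 + 1449} = - \frac{67057}{1477}$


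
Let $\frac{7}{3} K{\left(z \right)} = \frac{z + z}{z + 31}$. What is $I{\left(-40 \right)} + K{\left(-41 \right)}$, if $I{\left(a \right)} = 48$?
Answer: $\frac{1803}{35} \approx 51.514$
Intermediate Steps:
$K{\left(z \right)} = \frac{6 z}{7 \left(31 + z\right)}$ ($K{\left(z \right)} = \frac{3 \frac{z + z}{z + 31}}{7} = \frac{3 \frac{2 z}{31 + z}}{7} = \frac{6 z}{7 \left(31 + z\right)}$)
$I{\left(-40 \right)} + K{\left(-41 \right)} = 48 + \frac{6}{7} \left(-41\right) \frac{1}{31 - 41} = 48 + \frac{6}{7} \left(-41\right) \frac{1}{-10} = 48 + \frac{6}{7} \left(-41\right) \left(- \frac{1}{10}\right) = 48 + \frac{123}{35} = \frac{1803}{35}$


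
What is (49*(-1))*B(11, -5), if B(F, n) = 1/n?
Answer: 49/5 ≈ 9.8000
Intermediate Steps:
(49*(-1))*B(11, -5) = (49*(-1))/(-5) = -49*(-⅕) = 49/5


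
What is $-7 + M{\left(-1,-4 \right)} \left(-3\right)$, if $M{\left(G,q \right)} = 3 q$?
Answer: $29$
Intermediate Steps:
$-7 + M{\left(-1,-4 \right)} \left(-3\right) = -7 + 3 \left(-4\right) \left(-3\right) = -7 - -36 = -7 + 36 = 29$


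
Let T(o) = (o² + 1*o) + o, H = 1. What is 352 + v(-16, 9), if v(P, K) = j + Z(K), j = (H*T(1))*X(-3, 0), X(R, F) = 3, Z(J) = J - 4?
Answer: 366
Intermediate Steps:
Z(J) = -4 + J
T(o) = o² + 2*o (T(o) = (o² + o) + o = (o + o²) + o = o² + 2*o)
j = 9 (j = (1*(1*(2 + 1)))*3 = (1*(1*3))*3 = (1*3)*3 = 3*3 = 9)
v(P, K) = 5 + K (v(P, K) = 9 + (-4 + K) = 5 + K)
352 + v(-16, 9) = 352 + (5 + 9) = 352 + 14 = 366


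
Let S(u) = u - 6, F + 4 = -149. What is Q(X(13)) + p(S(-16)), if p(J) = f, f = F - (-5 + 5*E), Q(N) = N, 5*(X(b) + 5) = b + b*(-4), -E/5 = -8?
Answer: -1804/5 ≈ -360.80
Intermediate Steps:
E = 40 (E = -5*(-8) = 40)
F = -153 (F = -4 - 149 = -153)
X(b) = -5 - 3*b/5 (X(b) = -5 + (b + b*(-4))/5 = -5 + (b - 4*b)/5 = -5 + (-3*b)/5 = -5 - 3*b/5)
S(u) = -6 + u
f = -348 (f = -153 - (-5 + 5*40) = -153 - (-5 + 200) = -153 - 1*195 = -153 - 195 = -348)
p(J) = -348
Q(X(13)) + p(S(-16)) = (-5 - ⅗*13) - 348 = (-5 - 39/5) - 348 = -64/5 - 348 = -1804/5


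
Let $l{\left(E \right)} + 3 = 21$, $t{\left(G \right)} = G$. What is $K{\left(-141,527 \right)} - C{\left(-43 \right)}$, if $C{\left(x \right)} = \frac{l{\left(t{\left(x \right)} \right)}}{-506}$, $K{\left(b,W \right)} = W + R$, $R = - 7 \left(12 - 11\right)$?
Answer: $\frac{131569}{253} \approx 520.04$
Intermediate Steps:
$l{\left(E \right)} = 18$ ($l{\left(E \right)} = -3 + 21 = 18$)
$R = -7$ ($R = \left(-7\right) 1 = -7$)
$K{\left(b,W \right)} = -7 + W$ ($K{\left(b,W \right)} = W - 7 = -7 + W$)
$C{\left(x \right)} = - \frac{9}{253}$ ($C{\left(x \right)} = \frac{18}{-506} = 18 \left(- \frac{1}{506}\right) = - \frac{9}{253}$)
$K{\left(-141,527 \right)} - C{\left(-43 \right)} = \left(-7 + 527\right) - - \frac{9}{253} = 520 + \frac{9}{253} = \frac{131569}{253}$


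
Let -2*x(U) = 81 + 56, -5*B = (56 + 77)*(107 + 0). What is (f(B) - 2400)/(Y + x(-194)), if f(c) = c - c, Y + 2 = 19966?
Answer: -4800/39791 ≈ -0.12063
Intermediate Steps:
Y = 19964 (Y = -2 + 19966 = 19964)
B = -14231/5 (B = -(56 + 77)*(107 + 0)/5 = -133*107/5 = -1/5*14231 = -14231/5 ≈ -2846.2)
f(c) = 0
x(U) = -137/2 (x(U) = -(81 + 56)/2 = -1/2*137 = -137/2)
(f(B) - 2400)/(Y + x(-194)) = (0 - 2400)/(19964 - 137/2) = -2400/39791/2 = -2400*2/39791 = -4800/39791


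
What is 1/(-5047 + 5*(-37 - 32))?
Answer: -1/5392 ≈ -0.00018546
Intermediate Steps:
1/(-5047 + 5*(-37 - 32)) = 1/(-5047 + 5*(-69)) = 1/(-5047 - 345) = 1/(-5392) = -1/5392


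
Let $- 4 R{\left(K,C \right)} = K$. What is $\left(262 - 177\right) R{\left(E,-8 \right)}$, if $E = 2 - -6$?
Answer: $-170$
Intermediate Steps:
$E = 8$ ($E = 2 + 6 = 8$)
$R{\left(K,C \right)} = - \frac{K}{4}$
$\left(262 - 177\right) R{\left(E,-8 \right)} = \left(262 - 177\right) \left(\left(- \frac{1}{4}\right) 8\right) = 85 \left(-2\right) = -170$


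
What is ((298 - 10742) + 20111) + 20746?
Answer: 30413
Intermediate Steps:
((298 - 10742) + 20111) + 20746 = (-10444 + 20111) + 20746 = 9667 + 20746 = 30413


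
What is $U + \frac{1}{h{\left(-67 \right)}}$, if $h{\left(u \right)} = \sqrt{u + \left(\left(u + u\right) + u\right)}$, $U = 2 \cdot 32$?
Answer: $64 - \frac{i \sqrt{67}}{134} \approx 64.0 - 0.061085 i$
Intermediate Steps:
$U = 64$
$h{\left(u \right)} = 2 \sqrt{u}$ ($h{\left(u \right)} = \sqrt{u + \left(2 u + u\right)} = \sqrt{u + 3 u} = \sqrt{4 u} = 2 \sqrt{u}$)
$U + \frac{1}{h{\left(-67 \right)}} = 64 + \frac{1}{2 \sqrt{-67}} = 64 + \frac{1}{2 i \sqrt{67}} = 64 - \frac{i \sqrt{67}}{134}$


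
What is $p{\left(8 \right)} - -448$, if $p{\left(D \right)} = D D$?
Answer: $512$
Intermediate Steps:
$p{\left(D \right)} = D^{2}$
$p{\left(8 \right)} - -448 = 8^{2} - -448 = 64 + 448 = 512$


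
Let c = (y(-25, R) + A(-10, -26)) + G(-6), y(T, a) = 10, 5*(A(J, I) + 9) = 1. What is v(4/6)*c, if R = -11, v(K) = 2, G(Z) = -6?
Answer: -48/5 ≈ -9.6000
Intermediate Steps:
A(J, I) = -44/5 (A(J, I) = -9 + (1/5)*1 = -9 + 1/5 = -44/5)
c = -24/5 (c = (10 - 44/5) - 6 = 6/5 - 6 = -24/5 ≈ -4.8000)
v(4/6)*c = 2*(-24/5) = -48/5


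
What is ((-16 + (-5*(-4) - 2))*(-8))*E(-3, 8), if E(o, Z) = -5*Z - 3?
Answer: 688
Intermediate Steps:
E(o, Z) = -3 - 5*Z
((-16 + (-5*(-4) - 2))*(-8))*E(-3, 8) = ((-16 + (-5*(-4) - 2))*(-8))*(-3 - 5*8) = ((-16 + (20 - 2))*(-8))*(-3 - 40) = ((-16 + 18)*(-8))*(-43) = (2*(-8))*(-43) = -16*(-43) = 688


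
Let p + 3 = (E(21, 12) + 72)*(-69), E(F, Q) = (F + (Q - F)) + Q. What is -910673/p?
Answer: 910673/6627 ≈ 137.42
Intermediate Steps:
E(F, Q) = 2*Q (E(F, Q) = Q + Q = 2*Q)
p = -6627 (p = -3 + (2*12 + 72)*(-69) = -3 + (24 + 72)*(-69) = -3 + 96*(-69) = -3 - 6624 = -6627)
-910673/p = -910673/(-6627) = -910673*(-1/6627) = 910673/6627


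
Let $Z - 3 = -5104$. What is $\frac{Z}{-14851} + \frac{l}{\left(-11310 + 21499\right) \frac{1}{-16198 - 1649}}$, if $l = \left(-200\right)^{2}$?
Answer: $- \frac{10601779905911}{151316839} \approx -70064.0$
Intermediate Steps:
$l = 40000$
$Z = -5101$ ($Z = 3 - 5104 = -5101$)
$\frac{Z}{-14851} + \frac{l}{\left(-11310 + 21499\right) \frac{1}{-16198 - 1649}} = - \frac{5101}{-14851} + \frac{40000}{\left(-11310 + 21499\right) \frac{1}{-16198 - 1649}} = \left(-5101\right) \left(- \frac{1}{14851}\right) + \frac{40000}{10189 \frac{1}{-17847}} = \frac{5101}{14851} + \frac{40000}{10189 \left(- \frac{1}{17847}\right)} = \frac{5101}{14851} + \frac{40000}{- \frac{10189}{17847}} = \frac{5101}{14851} + 40000 \left(- \frac{17847}{10189}\right) = \frac{5101}{14851} - \frac{713880000}{10189} = - \frac{10601779905911}{151316839}$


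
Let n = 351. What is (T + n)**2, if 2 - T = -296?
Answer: 421201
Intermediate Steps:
T = 298 (T = 2 - 1*(-296) = 2 + 296 = 298)
(T + n)**2 = (298 + 351)**2 = 649**2 = 421201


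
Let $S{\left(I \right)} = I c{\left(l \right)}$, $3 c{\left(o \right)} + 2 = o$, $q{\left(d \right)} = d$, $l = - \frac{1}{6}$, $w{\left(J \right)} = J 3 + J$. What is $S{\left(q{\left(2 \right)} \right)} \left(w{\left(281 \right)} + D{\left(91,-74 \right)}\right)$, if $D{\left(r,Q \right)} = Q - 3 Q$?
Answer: $- \frac{5512}{3} \approx -1837.3$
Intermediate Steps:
$w{\left(J \right)} = 4 J$ ($w{\left(J \right)} = 3 J + J = 4 J$)
$l = - \frac{1}{6}$ ($l = \left(-1\right) \frac{1}{6} = - \frac{1}{6} \approx -0.16667$)
$c{\left(o \right)} = - \frac{2}{3} + \frac{o}{3}$
$D{\left(r,Q \right)} = - 2 Q$
$S{\left(I \right)} = - \frac{13 I}{18}$ ($S{\left(I \right)} = I \left(- \frac{2}{3} + \frac{1}{3} \left(- \frac{1}{6}\right)\right) = I \left(- \frac{2}{3} - \frac{1}{18}\right) = I \left(- \frac{13}{18}\right) = - \frac{13 I}{18}$)
$S{\left(q{\left(2 \right)} \right)} \left(w{\left(281 \right)} + D{\left(91,-74 \right)}\right) = \left(- \frac{13}{18}\right) 2 \left(4 \cdot 281 - -148\right) = - \frac{13 \left(1124 + 148\right)}{9} = \left(- \frac{13}{9}\right) 1272 = - \frac{5512}{3}$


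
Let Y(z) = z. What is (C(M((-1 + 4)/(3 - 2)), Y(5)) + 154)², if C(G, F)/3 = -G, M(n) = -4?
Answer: 27556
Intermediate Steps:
C(G, F) = -3*G (C(G, F) = 3*(-G) = -3*G)
(C(M((-1 + 4)/(3 - 2)), Y(5)) + 154)² = (-3*(-4) + 154)² = (12 + 154)² = 166² = 27556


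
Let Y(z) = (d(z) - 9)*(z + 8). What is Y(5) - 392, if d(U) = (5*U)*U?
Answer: 1116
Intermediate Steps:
d(U) = 5*U²
Y(z) = (-9 + 5*z²)*(8 + z) (Y(z) = (5*z² - 9)*(z + 8) = (-9 + 5*z²)*(8 + z))
Y(5) - 392 = (-72 - 9*5 + 5*5³ + 40*5²) - 392 = (-72 - 45 + 5*125 + 40*25) - 392 = (-72 - 45 + 625 + 1000) - 392 = 1508 - 392 = 1116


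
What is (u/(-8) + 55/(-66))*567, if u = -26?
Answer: 5481/4 ≈ 1370.3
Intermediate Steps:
(u/(-8) + 55/(-66))*567 = (-26/(-8) + 55/(-66))*567 = (-26*(-1/8) + 55*(-1/66))*567 = (13/4 - 5/6)*567 = (29/12)*567 = 5481/4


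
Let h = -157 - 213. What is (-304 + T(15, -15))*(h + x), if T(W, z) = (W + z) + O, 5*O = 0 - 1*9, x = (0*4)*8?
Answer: 113146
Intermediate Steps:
x = 0 (x = 0*8 = 0)
O = -9/5 (O = (0 - 1*9)/5 = (0 - 9)/5 = (⅕)*(-9) = -9/5 ≈ -1.8000)
T(W, z) = -9/5 + W + z (T(W, z) = (W + z) - 9/5 = -9/5 + W + z)
h = -370
(-304 + T(15, -15))*(h + x) = (-304 + (-9/5 + 15 - 15))*(-370 + 0) = (-304 - 9/5)*(-370) = -1529/5*(-370) = 113146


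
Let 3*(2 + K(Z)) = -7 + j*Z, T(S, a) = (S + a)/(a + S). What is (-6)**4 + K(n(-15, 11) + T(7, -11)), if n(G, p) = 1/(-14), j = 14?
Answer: 1296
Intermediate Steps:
T(S, a) = 1 (T(S, a) = (S + a)/(S + a) = 1)
n(G, p) = -1/14
K(Z) = -13/3 + 14*Z/3 (K(Z) = -2 + (-7 + 14*Z)/3 = -2 + (-7/3 + 14*Z/3) = -13/3 + 14*Z/3)
(-6)**4 + K(n(-15, 11) + T(7, -11)) = (-6)**4 + (-13/3 + 14*(-1/14 + 1)/3) = 1296 + (-13/3 + (14/3)*(13/14)) = 1296 + (-13/3 + 13/3) = 1296 + 0 = 1296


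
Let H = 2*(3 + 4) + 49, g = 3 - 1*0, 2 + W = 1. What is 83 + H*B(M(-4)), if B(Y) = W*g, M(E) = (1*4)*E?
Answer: -106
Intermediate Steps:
W = -1 (W = -2 + 1 = -1)
g = 3 (g = 3 + 0 = 3)
M(E) = 4*E
H = 63 (H = 2*7 + 49 = 14 + 49 = 63)
B(Y) = -3 (B(Y) = -1*3 = -3)
83 + H*B(M(-4)) = 83 + 63*(-3) = 83 - 189 = -106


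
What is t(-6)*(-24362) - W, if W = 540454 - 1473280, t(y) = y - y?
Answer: 932826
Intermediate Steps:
t(y) = 0
W = -932826
t(-6)*(-24362) - W = 0*(-24362) - 1*(-932826) = 0 + 932826 = 932826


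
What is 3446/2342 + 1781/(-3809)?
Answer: 344412/343103 ≈ 1.0038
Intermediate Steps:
3446/2342 + 1781/(-3809) = 3446*(1/2342) + 1781*(-1/3809) = 1723/1171 - 137/293 = 344412/343103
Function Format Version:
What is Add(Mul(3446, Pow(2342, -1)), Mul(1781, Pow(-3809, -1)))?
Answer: Rational(344412, 343103) ≈ 1.0038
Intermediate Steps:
Add(Mul(3446, Pow(2342, -1)), Mul(1781, Pow(-3809, -1))) = Add(Mul(3446, Rational(1, 2342)), Mul(1781, Rational(-1, 3809))) = Add(Rational(1723, 1171), Rational(-137, 293)) = Rational(344412, 343103)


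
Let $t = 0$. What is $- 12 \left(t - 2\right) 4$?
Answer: $96$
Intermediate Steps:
$- 12 \left(t - 2\right) 4 = - 12 \left(0 - 2\right) 4 = - 12 \left(\left(-2\right) 4\right) = \left(-12\right) \left(-8\right) = 96$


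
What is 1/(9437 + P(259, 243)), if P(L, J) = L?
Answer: 1/9696 ≈ 0.00010314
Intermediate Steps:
1/(9437 + P(259, 243)) = 1/(9437 + 259) = 1/9696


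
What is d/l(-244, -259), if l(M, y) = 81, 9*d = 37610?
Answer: 37610/729 ≈ 51.591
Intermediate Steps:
d = 37610/9 (d = (1/9)*37610 = 37610/9 ≈ 4178.9)
d/l(-244, -259) = (37610/9)/81 = (37610/9)*(1/81) = 37610/729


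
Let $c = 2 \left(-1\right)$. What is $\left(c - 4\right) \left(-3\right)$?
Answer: $18$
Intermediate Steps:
$c = -2$
$\left(c - 4\right) \left(-3\right) = \left(-2 - 4\right) \left(-3\right) = \left(-6\right) \left(-3\right) = 18$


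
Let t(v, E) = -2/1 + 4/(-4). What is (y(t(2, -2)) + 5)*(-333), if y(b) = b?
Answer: -666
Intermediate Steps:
t(v, E) = -3 (t(v, E) = -2*1 + 4*(-¼) = -2 - 1 = -3)
(y(t(2, -2)) + 5)*(-333) = (-3 + 5)*(-333) = 2*(-333) = -666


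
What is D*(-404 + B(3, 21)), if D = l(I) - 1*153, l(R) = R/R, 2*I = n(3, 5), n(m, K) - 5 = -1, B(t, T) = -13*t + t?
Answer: 66880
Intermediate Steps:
B(t, T) = -12*t
n(m, K) = 4 (n(m, K) = 5 - 1 = 4)
I = 2 (I = (½)*4 = 2)
l(R) = 1
D = -152 (D = 1 - 1*153 = 1 - 153 = -152)
D*(-404 + B(3, 21)) = -152*(-404 - 12*3) = -152*(-404 - 36) = -152*(-440) = 66880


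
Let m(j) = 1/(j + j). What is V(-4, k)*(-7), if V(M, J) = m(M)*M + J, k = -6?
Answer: 77/2 ≈ 38.500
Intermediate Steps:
m(j) = 1/(2*j)
V(M, J) = ½ + J (V(M, J) = (1/(2*M))*M + J = ½ + J)
V(-4, k)*(-7) = (½ - 6)*(-7) = -11/2*(-7) = 77/2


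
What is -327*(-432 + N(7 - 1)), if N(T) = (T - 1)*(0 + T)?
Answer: 131454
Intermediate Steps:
N(T) = T*(-1 + T) (N(T) = (-1 + T)*T = T*(-1 + T))
-327*(-432 + N(7 - 1)) = -327*(-432 + (7 - 1)*(-1 + (7 - 1))) = -327*(-432 + 6*(-1 + 6)) = -327*(-432 + 6*5) = -327*(-432 + 30) = -327*(-402) = 131454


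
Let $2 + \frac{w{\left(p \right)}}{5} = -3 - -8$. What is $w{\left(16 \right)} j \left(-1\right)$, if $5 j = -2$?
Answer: $6$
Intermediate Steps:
$j = - \frac{2}{5}$ ($j = \frac{1}{5} \left(-2\right) = - \frac{2}{5} \approx -0.4$)
$w{\left(p \right)} = 15$ ($w{\left(p \right)} = -10 + 5 \left(-3 - -8\right) = -10 + 5 \left(-3 + 8\right) = -10 + 5 \cdot 5 = -10 + 25 = 15$)
$w{\left(16 \right)} j \left(-1\right) = 15 \left(\left(- \frac{2}{5}\right) \left(-1\right)\right) = 15 \cdot \frac{2}{5} = 6$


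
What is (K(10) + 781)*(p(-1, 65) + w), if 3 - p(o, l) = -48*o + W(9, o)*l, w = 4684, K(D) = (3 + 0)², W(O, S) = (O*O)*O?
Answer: -33769340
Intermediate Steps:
W(O, S) = O³ (W(O, S) = O²*O = O³)
K(D) = 9 (K(D) = 3² = 9)
p(o, l) = 3 - 729*l + 48*o (p(o, l) = 3 - (-48*o + 9³*l) = 3 - (-48*o + 729*l) = 3 + (-729*l + 48*o) = 3 - 729*l + 48*o)
(K(10) + 781)*(p(-1, 65) + w) = (9 + 781)*((3 - 729*65 + 48*(-1)) + 4684) = 790*((3 - 47385 - 48) + 4684) = 790*(-47430 + 4684) = 790*(-42746) = -33769340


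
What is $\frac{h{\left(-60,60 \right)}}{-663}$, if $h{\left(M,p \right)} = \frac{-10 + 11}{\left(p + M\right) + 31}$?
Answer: $- \frac{1}{20553} \approx -4.8655 \cdot 10^{-5}$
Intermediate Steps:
$h{\left(M,p \right)} = \frac{1}{31 + M + p}$ ($h{\left(M,p \right)} = 1 \frac{1}{\left(M + p\right) + 31} = 1 \frac{1}{31 + M + p} = \frac{1}{31 + M + p}$)
$\frac{h{\left(-60,60 \right)}}{-663} = \frac{1}{\left(31 - 60 + 60\right) \left(-663\right)} = \frac{1}{31} \left(- \frac{1}{663}\right) = - \frac{1}{20553}$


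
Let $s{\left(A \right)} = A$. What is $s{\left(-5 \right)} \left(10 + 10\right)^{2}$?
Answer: $-2000$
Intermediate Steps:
$s{\left(-5 \right)} \left(10 + 10\right)^{2} = - 5 \left(10 + 10\right)^{2} = - 5 \cdot 20^{2} = \left(-5\right) 400 = -2000$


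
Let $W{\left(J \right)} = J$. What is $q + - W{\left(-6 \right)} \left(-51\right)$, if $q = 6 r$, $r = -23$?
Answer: $-444$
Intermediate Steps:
$q = -138$ ($q = 6 \left(-23\right) = -138$)
$q + - W{\left(-6 \right)} \left(-51\right) = -138 + \left(-1\right) \left(-6\right) \left(-51\right) = -138 + 6 \left(-51\right) = -138 - 306 = -444$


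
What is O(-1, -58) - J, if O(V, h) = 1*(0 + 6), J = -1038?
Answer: 1044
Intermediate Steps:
O(V, h) = 6 (O(V, h) = 1*6 = 6)
O(-1, -58) - J = 6 - 1*(-1038) = 6 + 1038 = 1044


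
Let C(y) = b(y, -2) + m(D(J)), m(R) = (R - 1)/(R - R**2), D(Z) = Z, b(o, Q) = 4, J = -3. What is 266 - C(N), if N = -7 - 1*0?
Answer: 785/3 ≈ 261.67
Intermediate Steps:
m(R) = (-1 + R)/(R - R**2)
N = -7 (N = -7 + 0 = -7)
C(y) = 13/3 (C(y) = 4 - 1/(-3) = 4 - 1*(-1/3) = 4 + 1/3 = 13/3)
266 - C(N) = 266 - 1*13/3 = 266 - 13/3 = 785/3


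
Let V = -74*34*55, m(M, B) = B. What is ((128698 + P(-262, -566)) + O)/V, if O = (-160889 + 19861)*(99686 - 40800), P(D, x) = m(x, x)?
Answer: 2076111669/34595 ≈ 60012.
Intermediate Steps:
P(D, x) = x
V = -138380 (V = -2516*55 = -138380)
O = -8304574808 (O = -141028*58886 = -8304574808)
((128698 + P(-262, -566)) + O)/V = ((128698 - 566) - 8304574808)/(-138380) = (128132 - 8304574808)*(-1/138380) = -8304446676*(-1/138380) = 2076111669/34595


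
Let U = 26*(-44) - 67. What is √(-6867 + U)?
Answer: I*√8078 ≈ 89.878*I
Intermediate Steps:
U = -1211 (U = -1144 - 67 = -1211)
√(-6867 + U) = √(-6867 - 1211) = √(-8078) = I*√8078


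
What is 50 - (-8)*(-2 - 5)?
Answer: -6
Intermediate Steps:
50 - (-8)*(-2 - 5) = 50 - (-8)*(-7) = 50 - 2*28 = 50 - 56 = -6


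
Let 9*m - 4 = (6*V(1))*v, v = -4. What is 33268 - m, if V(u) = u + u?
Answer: 299456/9 ≈ 33273.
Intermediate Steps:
V(u) = 2*u
m = -44/9 (m = 4/9 + ((6*(2*1))*(-4))/9 = 4/9 + ((6*2)*(-4))/9 = 4/9 + (12*(-4))/9 = 4/9 + (⅑)*(-48) = 4/9 - 16/3 = -44/9 ≈ -4.8889)
33268 - m = 33268 - 1*(-44/9) = 33268 + 44/9 = 299456/9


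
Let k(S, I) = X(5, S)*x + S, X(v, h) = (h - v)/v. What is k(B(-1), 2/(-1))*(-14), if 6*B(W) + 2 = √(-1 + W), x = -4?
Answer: -826/15 - 7*I*√2/15 ≈ -55.067 - 0.65997*I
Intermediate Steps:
X(v, h) = (h - v)/v
B(W) = -⅓ + √(-1 + W)/6
k(S, I) = 4 + S/5 (k(S, I) = ((S - 1*5)/5)*(-4) + S = ((S - 5)/5)*(-4) + S = ((-5 + S)/5)*(-4) + S = (-1 + S/5)*(-4) + S = (4 - 4*S/5) + S = 4 + S/5)
k(B(-1), 2/(-1))*(-14) = (4 + (-⅓ + √(-1 - 1)/6)/5)*(-14) = (4 + (-⅓ + √(-2)/6)/5)*(-14) = (4 + (-⅓ + (I*√2)/6)/5)*(-14) = (4 + (-⅓ + I*√2/6)/5)*(-14) = (4 + (-1/15 + I*√2/30))*(-14) = (59/15 + I*√2/30)*(-14) = -826/15 - 7*I*√2/15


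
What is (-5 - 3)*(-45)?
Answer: 360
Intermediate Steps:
(-5 - 3)*(-45) = -8*(-45) = 360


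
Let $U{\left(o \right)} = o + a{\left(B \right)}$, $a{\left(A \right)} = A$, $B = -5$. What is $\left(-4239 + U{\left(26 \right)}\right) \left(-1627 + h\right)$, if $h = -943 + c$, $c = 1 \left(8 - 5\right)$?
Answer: $10827606$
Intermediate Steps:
$c = 3$ ($c = 1 \left(8 - 5\right) = 1 \cdot 3 = 3$)
$h = -940$ ($h = -943 + 3 = -940$)
$U{\left(o \right)} = -5 + o$ ($U{\left(o \right)} = o - 5 = -5 + o$)
$\left(-4239 + U{\left(26 \right)}\right) \left(-1627 + h\right) = \left(-4239 + \left(-5 + 26\right)\right) \left(-1627 - 940\right) = \left(-4239 + 21\right) \left(-2567\right) = \left(-4218\right) \left(-2567\right) = 10827606$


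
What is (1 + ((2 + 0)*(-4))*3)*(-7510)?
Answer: 172730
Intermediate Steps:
(1 + ((2 + 0)*(-4))*3)*(-7510) = (1 + (2*(-4))*3)*(-7510) = (1 - 8*3)*(-7510) = (1 - 24)*(-7510) = -23*(-7510) = 172730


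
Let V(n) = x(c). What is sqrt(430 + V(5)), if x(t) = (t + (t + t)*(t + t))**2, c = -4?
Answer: sqrt(4030) ≈ 63.482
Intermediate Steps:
x(t) = (t + 4*t**2)**2 (x(t) = (t + (2*t)*(2*t))**2 = (t + 4*t**2)**2)
V(n) = 3600 (V(n) = (-4)**2*(1 + 4*(-4))**2 = 16*(1 - 16)**2 = 16*(-15)**2 = 16*225 = 3600)
sqrt(430 + V(5)) = sqrt(430 + 3600) = sqrt(4030)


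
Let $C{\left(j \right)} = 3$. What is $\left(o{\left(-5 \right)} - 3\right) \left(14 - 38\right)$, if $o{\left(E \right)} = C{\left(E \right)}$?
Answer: $0$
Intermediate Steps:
$o{\left(E \right)} = 3$
$\left(o{\left(-5 \right)} - 3\right) \left(14 - 38\right) = \left(3 - 3\right) \left(14 - 38\right) = \left(3 - 3\right) \left(-24\right) = 0 \left(-24\right) = 0$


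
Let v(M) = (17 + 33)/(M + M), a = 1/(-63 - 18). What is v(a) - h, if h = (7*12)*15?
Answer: -3285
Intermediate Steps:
a = -1/81 (a = 1/(-81) = -1/81 ≈ -0.012346)
h = 1260 (h = 84*15 = 1260)
v(M) = 25/M (v(M) = 50/((2*M)) = 50*(1/(2*M)) = 25/M)
v(a) - h = 25/(-1/81) - 1*1260 = 25*(-81) - 1260 = -2025 - 1260 = -3285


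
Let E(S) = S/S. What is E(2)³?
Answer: 1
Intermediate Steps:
E(S) = 1
E(2)³ = 1³ = 1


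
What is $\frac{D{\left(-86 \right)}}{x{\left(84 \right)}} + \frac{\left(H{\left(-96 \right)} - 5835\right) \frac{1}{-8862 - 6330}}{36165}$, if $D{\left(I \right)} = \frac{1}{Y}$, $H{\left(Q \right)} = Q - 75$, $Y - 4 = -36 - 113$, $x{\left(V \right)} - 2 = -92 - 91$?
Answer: $\frac{4713641}{96129955044} \approx 4.9034 \cdot 10^{-5}$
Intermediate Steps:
$x{\left(V \right)} = -181$ ($x{\left(V \right)} = 2 - 183 = -181$)
$Y = -145$ ($Y = 4 - 149 = -145$)
$H{\left(Q \right)} = -75 + Q$
$D{\left(I \right)} = - \frac{1}{145}$ ($D{\left(I \right)} = \frac{1}{-145} = - \frac{1}{145}$)
$\frac{D{\left(-86 \right)}}{x{\left(84 \right)}} + \frac{\left(H{\left(-96 \right)} - 5835\right) \frac{1}{-8862 - 6330}}{36165} = - \frac{1}{145 \left(-181\right)} + \frac{\left(\left(-75 - 96\right) - 5835\right) \frac{1}{-8862 - 6330}}{36165} = \left(- \frac{1}{145}\right) \left(- \frac{1}{181}\right) + \frac{-171 - 5835}{-15192} \cdot \frac{1}{36165} = \frac{1}{26245} + \left(-6006\right) \left(- \frac{1}{15192}\right) \frac{1}{36165} = \frac{1}{26245} + \frac{1001}{2532} \cdot \frac{1}{36165} = \frac{1}{26245} + \frac{1001}{91569780} = \frac{4713641}{96129955044}$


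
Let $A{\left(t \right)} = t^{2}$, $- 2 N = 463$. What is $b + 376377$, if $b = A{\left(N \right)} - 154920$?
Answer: $\frac{1100197}{4} \approx 2.7505 \cdot 10^{5}$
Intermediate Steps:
$N = - \frac{463}{2}$ ($N = \left(- \frac{1}{2}\right) 463 = - \frac{463}{2} \approx -231.5$)
$b = - \frac{405311}{4}$ ($b = \left(- \frac{463}{2}\right)^{2} - 154920 = \frac{214369}{4} - 154920 = - \frac{405311}{4} \approx -1.0133 \cdot 10^{5}$)
$b + 376377 = - \frac{405311}{4} + 376377 = \frac{1100197}{4}$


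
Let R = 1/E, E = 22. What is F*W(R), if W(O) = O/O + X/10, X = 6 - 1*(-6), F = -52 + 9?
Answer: -473/5 ≈ -94.600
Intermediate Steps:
F = -43
X = 12 (X = 6 + 6 = 12)
R = 1/22 ≈ 0.045455
W(O) = 11/5 (W(O) = O/O + 12/10 = 1 + 12*(1/10) = 1 + 6/5 = 11/5)
F*W(R) = -43*11/5 = -473/5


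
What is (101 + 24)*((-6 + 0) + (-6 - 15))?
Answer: -3375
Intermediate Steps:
(101 + 24)*((-6 + 0) + (-6 - 15)) = 125*(-6 - 21) = 125*(-27) = -3375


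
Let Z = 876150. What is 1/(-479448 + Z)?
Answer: 1/396702 ≈ 2.5208e-6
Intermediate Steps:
1/(-479448 + Z) = 1/(-479448 + 876150) = 1/396702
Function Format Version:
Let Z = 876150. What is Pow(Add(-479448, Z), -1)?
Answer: Rational(1, 396702) ≈ 2.5208e-6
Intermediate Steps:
Pow(Add(-479448, Z), -1) = Pow(Add(-479448, 876150), -1) = Pow(396702, -1) = Rational(1, 396702)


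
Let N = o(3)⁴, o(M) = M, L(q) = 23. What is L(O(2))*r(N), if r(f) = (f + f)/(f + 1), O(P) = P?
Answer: 1863/41 ≈ 45.439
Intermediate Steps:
N = 81 (N = 3⁴ = 81)
r(f) = 2*f/(1 + f) (r(f) = (2*f)/(1 + f) = 2*f/(1 + f))
L(O(2))*r(N) = 23*(2*81/(1 + 81)) = 23*(2*81/82) = 23*(2*81*(1/82)) = 23*(81/41) = 1863/41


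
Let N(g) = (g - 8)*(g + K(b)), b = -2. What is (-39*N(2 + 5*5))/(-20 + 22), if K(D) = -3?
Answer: -8892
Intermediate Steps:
N(g) = (-8 + g)*(-3 + g) (N(g) = (g - 8)*(g - 3) = (-8 + g)*(-3 + g))
(-39*N(2 + 5*5))/(-20 + 22) = (-39*(24 + (2 + 5*5)**2 - 11*(2 + 5*5)))/(-20 + 22) = -39*(24 + (2 + 25)**2 - 11*(2 + 25))/2 = -39*(24 + 27**2 - 11*27)*(1/2) = -39*(24 + 729 - 297)*(1/2) = -39*456*(1/2) = -17784*1/2 = -8892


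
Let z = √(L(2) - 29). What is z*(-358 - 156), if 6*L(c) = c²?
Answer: -514*I*√255/3 ≈ -2736.0*I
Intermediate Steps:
L(c) = c²/6
z = I*√255/3 (z = √((⅙)*2² - 29) = √((⅙)*4 - 29) = √(⅔ - 29) = √(-85/3) = I*√255/3 ≈ 5.3229*I)
z*(-358 - 156) = (I*√255/3)*(-358 - 156) = (I*√255/3)*(-514) = -514*I*√255/3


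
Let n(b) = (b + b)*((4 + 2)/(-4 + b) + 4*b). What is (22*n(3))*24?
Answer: 19008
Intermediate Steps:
n(b) = 2*b*(4*b + 6/(-4 + b)) (n(b) = (2*b)*(6/(-4 + b) + 4*b) = (2*b)*(4*b + 6/(-4 + b)) = 2*b*(4*b + 6/(-4 + b)))
(22*n(3))*24 = (22*(4*3*(3 - 8*3 + 2*3²)/(-4 + 3)))*24 = (22*(4*3*(3 - 24 + 2*9)/(-1)))*24 = (22*(4*3*(-1)*(3 - 24 + 18)))*24 = (22*(4*3*(-1)*(-3)))*24 = (22*36)*24 = 792*24 = 19008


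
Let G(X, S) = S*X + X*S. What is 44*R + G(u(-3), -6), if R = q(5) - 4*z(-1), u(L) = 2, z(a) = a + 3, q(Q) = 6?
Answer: -112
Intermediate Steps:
z(a) = 3 + a
G(X, S) = 2*S*X (G(X, S) = S*X + S*X = 2*S*X)
R = -2 (R = 6 - 4*(3 - 1) = 6 - 4*2 = 6 - 8 = -2)
44*R + G(u(-3), -6) = 44*(-2) + 2*(-6)*2 = -88 - 24 = -112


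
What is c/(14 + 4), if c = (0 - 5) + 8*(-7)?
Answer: -61/18 ≈ -3.3889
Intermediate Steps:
c = -61 (c = -5 - 56 = -61)
c/(14 + 4) = -61/(14 + 4) = -61/18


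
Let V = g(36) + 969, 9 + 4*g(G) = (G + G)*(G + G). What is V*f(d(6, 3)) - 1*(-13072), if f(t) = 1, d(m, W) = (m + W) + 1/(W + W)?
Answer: 61339/4 ≈ 15335.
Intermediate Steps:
g(G) = -9/4 + G² (g(G) = -9/4 + ((G + G)*(G + G))/4 = -9/4 + ((2*G)*(2*G))/4 = -9/4 + (4*G²)/4 = -9/4 + G²)
d(m, W) = W + m + 1/(2*W) (d(m, W) = (W + m) + 1/(2*W) = W + m + 1/(2*W))
V = 9051/4 (V = (-9/4 + 36²) + 969 = (-9/4 + 1296) + 969 = 5175/4 + 969 = 9051/4 ≈ 2262.8)
V*f(d(6, 3)) - 1*(-13072) = (9051/4)*1 - 1*(-13072) = 9051/4 + 13072 = 61339/4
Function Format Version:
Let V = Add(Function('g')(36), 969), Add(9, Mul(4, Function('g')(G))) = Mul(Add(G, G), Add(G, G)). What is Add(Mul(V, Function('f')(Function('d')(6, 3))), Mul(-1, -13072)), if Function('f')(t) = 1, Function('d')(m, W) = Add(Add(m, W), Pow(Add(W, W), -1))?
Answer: Rational(61339, 4) ≈ 15335.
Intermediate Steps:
Function('g')(G) = Add(Rational(-9, 4), Pow(G, 2)) (Function('g')(G) = Add(Rational(-9, 4), Mul(Rational(1, 4), Mul(Add(G, G), Add(G, G)))) = Add(Rational(-9, 4), Mul(Rational(1, 4), Mul(Mul(2, G), Mul(2, G)))) = Add(Rational(-9, 4), Mul(Rational(1, 4), Mul(4, Pow(G, 2)))) = Add(Rational(-9, 4), Pow(G, 2)))
Function('d')(m, W) = Add(W, m, Mul(Rational(1, 2), Pow(W, -1))) (Function('d')(m, W) = Add(Add(W, m), Pow(Mul(2, W), -1)) = Add(Add(W, m), Mul(Rational(1, 2), Pow(W, -1))) = Add(W, m, Mul(Rational(1, 2), Pow(W, -1))))
V = Rational(9051, 4) (V = Add(Add(Rational(-9, 4), Pow(36, 2)), 969) = Add(Add(Rational(-9, 4), 1296), 969) = Add(Rational(5175, 4), 969) = Rational(9051, 4) ≈ 2262.8)
Add(Mul(V, Function('f')(Function('d')(6, 3))), Mul(-1, -13072)) = Add(Mul(Rational(9051, 4), 1), Mul(-1, -13072)) = Add(Rational(9051, 4), 13072) = Rational(61339, 4)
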